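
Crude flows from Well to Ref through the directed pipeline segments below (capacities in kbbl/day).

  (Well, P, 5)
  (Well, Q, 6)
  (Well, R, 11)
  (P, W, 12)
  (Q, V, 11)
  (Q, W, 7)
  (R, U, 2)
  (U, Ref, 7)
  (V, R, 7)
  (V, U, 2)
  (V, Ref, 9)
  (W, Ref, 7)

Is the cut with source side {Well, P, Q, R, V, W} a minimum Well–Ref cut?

No — its capacity is 20, but the minimum cut has capacity 13.

Given cut capacity: 2 + 2 + 9 + 7 = 20.
Augment Well→P→W→Ref: bottleneck 5, flow now 5.
Augment Well→Q→V→Ref: bottleneck 6, flow now 11.
Augment Well→R→U→Ref: bottleneck 2, flow now 13.
No augmenting path remains; maximum flow = 13.
In the residual graph, reachable from Well: {Well, R}.
Min-cut edges: Well→P (5), Well→Q (6), R→U (2); capacity 5 + 6 + 2 = 13.
Cut capacity 20 exceeds the max flow 13, so it is not minimum.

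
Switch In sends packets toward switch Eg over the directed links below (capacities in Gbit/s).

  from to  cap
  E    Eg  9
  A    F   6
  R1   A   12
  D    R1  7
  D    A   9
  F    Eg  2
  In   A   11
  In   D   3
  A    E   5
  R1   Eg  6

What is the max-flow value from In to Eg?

10

Augment In→A→E→Eg: bottleneck 5, flow now 5.
Augment In→A→F→Eg: bottleneck 2, flow now 7.
Augment In→D→R1→Eg: bottleneck 3, flow now 10.
No augmenting path remains; maximum flow = 10.
In the residual graph, reachable from In: {In, A, F}.
Min-cut edges: In→D (3), A→E (5), F→Eg (2); capacity 3 + 5 + 2 = 10.
This cut is saturated, so no flow can exceed 10.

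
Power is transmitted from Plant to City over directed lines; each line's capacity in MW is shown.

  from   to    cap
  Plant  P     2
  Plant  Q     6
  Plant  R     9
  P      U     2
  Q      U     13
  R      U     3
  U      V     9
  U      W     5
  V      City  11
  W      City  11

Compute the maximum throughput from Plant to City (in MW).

11

Augment Plant→P→U→V→City: bottleneck 2, flow now 2.
Augment Plant→Q→U→V→City: bottleneck 6, flow now 8.
Augment Plant→R→U→V→City: bottleneck 1, flow now 9.
Augment Plant→R→U→W→City: bottleneck 2, flow now 11.
No augmenting path remains; maximum flow = 11.
In the residual graph, reachable from Plant: {Plant, R}.
Min-cut edges: Plant→P (2), Plant→Q (6), R→U (3); capacity 2 + 6 + 3 = 11.
This cut is saturated, so no flow can exceed 11.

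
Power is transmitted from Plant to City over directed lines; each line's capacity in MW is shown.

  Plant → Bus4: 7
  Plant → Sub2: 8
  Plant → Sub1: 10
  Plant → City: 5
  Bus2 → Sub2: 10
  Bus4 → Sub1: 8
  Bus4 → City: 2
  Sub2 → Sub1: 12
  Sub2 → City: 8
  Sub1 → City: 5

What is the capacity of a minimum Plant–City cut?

20

Augment Plant→City: bottleneck 5, flow now 5.
Augment Plant→Bus4→City: bottleneck 2, flow now 7.
Augment Plant→Sub2→City: bottleneck 8, flow now 15.
Augment Plant→Sub1→City: bottleneck 5, flow now 20.
No augmenting path remains; maximum flow = 20.
By max-flow min-cut, the minimum cut capacity equals the max flow.
In the residual graph, reachable from Plant: {Plant, Bus4, Sub1}.
Min-cut edges: Plant→Sub2 (8), Plant→City (5), Bus4→City (2), Sub1→City (5); capacity 8 + 5 + 2 + 5 = 20.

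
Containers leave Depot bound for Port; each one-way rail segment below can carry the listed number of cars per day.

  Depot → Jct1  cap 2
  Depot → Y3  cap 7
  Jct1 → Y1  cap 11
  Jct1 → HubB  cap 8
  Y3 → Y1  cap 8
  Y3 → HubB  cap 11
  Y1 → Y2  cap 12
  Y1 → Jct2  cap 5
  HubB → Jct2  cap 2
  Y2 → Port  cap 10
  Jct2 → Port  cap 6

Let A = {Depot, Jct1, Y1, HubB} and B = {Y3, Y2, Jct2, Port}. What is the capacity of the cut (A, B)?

Edges leaving {Depot, Jct1, Y1, HubB}: Depot→Y3 (7), Y1→Y2 (12), Y1→Jct2 (5), HubB→Jct2 (2).
Cut capacity = 7 + 12 + 5 + 2 = 26.

26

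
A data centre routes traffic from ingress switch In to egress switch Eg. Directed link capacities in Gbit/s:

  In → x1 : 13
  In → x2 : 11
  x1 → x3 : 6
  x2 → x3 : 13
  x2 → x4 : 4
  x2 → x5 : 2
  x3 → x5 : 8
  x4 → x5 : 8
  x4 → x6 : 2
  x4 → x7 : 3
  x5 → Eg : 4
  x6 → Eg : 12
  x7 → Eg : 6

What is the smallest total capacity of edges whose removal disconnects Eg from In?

Augment In→x2→x5→Eg: bottleneck 2, flow now 2.
Augment In→x1→x3→x5→Eg: bottleneck 2, flow now 4.
Augment In→x2→x4→x6→Eg: bottleneck 2, flow now 6.
Augment In→x2→x4→x7→Eg: bottleneck 2, flow now 8.
No augmenting path remains; maximum flow = 8.
By max-flow min-cut, the minimum cut capacity equals the max flow.
In the residual graph, reachable from In: {In, x1, x2, x3, x5}.
Min-cut edges: x2→x4 (4), x5→Eg (4); capacity 4 + 4 = 8.

8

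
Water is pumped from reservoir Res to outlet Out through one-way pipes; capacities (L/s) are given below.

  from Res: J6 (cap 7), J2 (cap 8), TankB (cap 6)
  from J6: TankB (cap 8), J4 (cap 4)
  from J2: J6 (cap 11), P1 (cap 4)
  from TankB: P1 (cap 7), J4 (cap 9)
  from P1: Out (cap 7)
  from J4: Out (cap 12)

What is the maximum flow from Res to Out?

19

Augment Res→J6→J4→Out: bottleneck 4, flow now 4.
Augment Res→J2→P1→Out: bottleneck 4, flow now 8.
Augment Res→TankB→P1→Out: bottleneck 3, flow now 11.
Augment Res→TankB→J4→Out: bottleneck 3, flow now 14.
Augment Res→J6→TankB→J4→Out: bottleneck 3, flow now 17.
Augment Res→J2→J6→TankB→J4→Out: bottleneck 2, flow now 19.
No augmenting path remains; maximum flow = 19.
In the residual graph, reachable from Res: {Res, J6, J2, TankB, P1, J4}.
Min-cut edges: P1→Out (7), J4→Out (12); capacity 7 + 12 = 19.
This cut is saturated, so no flow can exceed 19.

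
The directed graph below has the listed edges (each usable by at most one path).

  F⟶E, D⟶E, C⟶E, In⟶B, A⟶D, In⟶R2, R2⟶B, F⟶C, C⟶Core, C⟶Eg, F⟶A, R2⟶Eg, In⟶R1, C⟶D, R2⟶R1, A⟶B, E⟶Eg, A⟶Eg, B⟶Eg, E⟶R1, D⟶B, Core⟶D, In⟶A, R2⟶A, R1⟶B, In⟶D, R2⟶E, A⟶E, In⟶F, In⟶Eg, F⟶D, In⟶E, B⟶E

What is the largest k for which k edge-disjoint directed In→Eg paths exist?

6

Assign every edge capacity 1; by Menger, the answer equals the max flow.
Path In→Eg (+1); total 1.
Path In→R2→Eg (+1); total 2.
Path In→A→Eg (+1); total 3.
Path In→B→Eg (+1); total 4.
Path In→E→Eg (+1); total 5.
Path In→F→C→Eg (+1); total 6.
No residual In→Eg path; max flow = 6.
Certifying cut of size 6: {B→Eg, E→Eg, In→A, In→Eg, In→F, In→R2}.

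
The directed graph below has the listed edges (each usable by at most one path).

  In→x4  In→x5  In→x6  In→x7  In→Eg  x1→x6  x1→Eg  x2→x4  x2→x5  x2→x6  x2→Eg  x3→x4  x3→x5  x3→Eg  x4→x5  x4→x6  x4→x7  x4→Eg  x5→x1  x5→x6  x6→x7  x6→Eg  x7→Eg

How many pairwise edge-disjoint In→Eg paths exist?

Assign every edge capacity 1; by Menger, the answer equals the max flow.
Path In→Eg (+1); total 1.
Path In→x4→Eg (+1); total 2.
Path In→x6→Eg (+1); total 3.
Path In→x7→Eg (+1); total 4.
Path In→x5→x1→Eg (+1); total 5.
No residual In→Eg path; max flow = 5.
Certifying cut of size 5: {In→Eg, In→x4, In→x5, In→x6, In→x7}.

5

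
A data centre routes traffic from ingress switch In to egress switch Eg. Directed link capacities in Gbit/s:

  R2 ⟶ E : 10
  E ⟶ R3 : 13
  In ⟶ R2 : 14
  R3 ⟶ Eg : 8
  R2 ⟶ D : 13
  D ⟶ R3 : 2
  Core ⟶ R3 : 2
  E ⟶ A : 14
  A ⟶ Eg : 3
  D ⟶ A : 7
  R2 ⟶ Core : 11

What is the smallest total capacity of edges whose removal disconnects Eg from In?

11

Augment In→R2→Core→R3→Eg: bottleneck 2, flow now 2.
Augment In→R2→D→A→Eg: bottleneck 3, flow now 5.
Augment In→R2→D→R3→Eg: bottleneck 2, flow now 7.
Augment In→R2→E→R3→Eg: bottleneck 4, flow now 11.
No augmenting path remains; maximum flow = 11.
By max-flow min-cut, the minimum cut capacity equals the max flow.
In the residual graph, reachable from In: {In, R2, Core, D, E, A, R3}.
Min-cut edges: A→Eg (3), R3→Eg (8); capacity 3 + 8 = 11.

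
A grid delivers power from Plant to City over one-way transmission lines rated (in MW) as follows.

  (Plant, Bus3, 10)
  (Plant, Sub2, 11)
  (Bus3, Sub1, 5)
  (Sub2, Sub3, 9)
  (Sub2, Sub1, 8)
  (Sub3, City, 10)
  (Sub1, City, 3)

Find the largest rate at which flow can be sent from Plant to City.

12

Augment Plant→Bus3→Sub1→City: bottleneck 3, flow now 3.
Augment Plant→Sub2→Sub3→City: bottleneck 9, flow now 12.
No augmenting path remains; maximum flow = 12.
In the residual graph, reachable from Plant: {Plant, Bus3, Sub2, Sub1}.
Min-cut edges: Sub2→Sub3 (9), Sub1→City (3); capacity 9 + 3 = 12.
This cut is saturated, so no flow can exceed 12.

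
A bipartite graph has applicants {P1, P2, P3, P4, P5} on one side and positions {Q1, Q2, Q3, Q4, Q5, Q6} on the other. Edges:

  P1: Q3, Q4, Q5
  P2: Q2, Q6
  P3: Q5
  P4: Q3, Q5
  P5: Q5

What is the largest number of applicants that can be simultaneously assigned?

4

Unit-capacity flow: source→left, listed edges, right→sink; max matching = max flow.
Augmenting path P1→Q3 (+1); matched 1.
Augmenting path P2→Q2 (+1); matched 2.
Augmenting path P3→Q5 (+1); matched 3.
Augmenting path P4→Q3→P1→Q4 (+1); matched 4.
No augmenting path remains; maximum matching = 4.
König certificate: {P1, P2, P4, Q5} is a vertex cover of size 4 (every listed pair touches it), so no matching can be larger.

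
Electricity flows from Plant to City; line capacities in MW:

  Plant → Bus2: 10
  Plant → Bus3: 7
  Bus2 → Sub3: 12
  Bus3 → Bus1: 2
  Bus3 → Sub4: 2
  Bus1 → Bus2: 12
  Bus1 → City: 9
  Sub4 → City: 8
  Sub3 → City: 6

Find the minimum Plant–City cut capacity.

Augment Plant→Bus2→Sub3→City: bottleneck 6, flow now 6.
Augment Plant→Bus3→Bus1→City: bottleneck 2, flow now 8.
Augment Plant→Bus3→Sub4→City: bottleneck 2, flow now 10.
No augmenting path remains; maximum flow = 10.
By max-flow min-cut, the minimum cut capacity equals the max flow.
In the residual graph, reachable from Plant: {Plant, Bus2, Bus3, Sub3}.
Min-cut edges: Bus3→Bus1 (2), Bus3→Sub4 (2), Sub3→City (6); capacity 2 + 2 + 6 = 10.

10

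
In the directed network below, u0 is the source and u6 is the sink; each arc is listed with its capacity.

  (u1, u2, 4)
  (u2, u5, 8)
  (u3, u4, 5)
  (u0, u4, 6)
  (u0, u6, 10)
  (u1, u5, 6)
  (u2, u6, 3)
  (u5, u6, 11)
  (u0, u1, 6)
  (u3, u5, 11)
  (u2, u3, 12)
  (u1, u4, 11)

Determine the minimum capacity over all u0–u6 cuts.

Augment u0→u6: bottleneck 10, flow now 10.
Augment u0→u1→u2→u6: bottleneck 3, flow now 13.
Augment u0→u1→u5→u6: bottleneck 3, flow now 16.
No augmenting path remains; maximum flow = 16.
By max-flow min-cut, the minimum cut capacity equals the max flow.
In the residual graph, reachable from u0: {u0, u4}.
Min-cut edges: u0→u1 (6), u0→u6 (10); capacity 6 + 10 = 16.

16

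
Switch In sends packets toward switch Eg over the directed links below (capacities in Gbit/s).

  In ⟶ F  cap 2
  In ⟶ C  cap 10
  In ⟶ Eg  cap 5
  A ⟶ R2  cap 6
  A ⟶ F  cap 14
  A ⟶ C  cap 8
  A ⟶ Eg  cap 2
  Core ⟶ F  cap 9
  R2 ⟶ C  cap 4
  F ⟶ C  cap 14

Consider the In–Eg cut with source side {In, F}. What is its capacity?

29

Edges leaving {In, F}: In→C (10), In→Eg (5), F→C (14).
Cut capacity = 10 + 5 + 14 = 29.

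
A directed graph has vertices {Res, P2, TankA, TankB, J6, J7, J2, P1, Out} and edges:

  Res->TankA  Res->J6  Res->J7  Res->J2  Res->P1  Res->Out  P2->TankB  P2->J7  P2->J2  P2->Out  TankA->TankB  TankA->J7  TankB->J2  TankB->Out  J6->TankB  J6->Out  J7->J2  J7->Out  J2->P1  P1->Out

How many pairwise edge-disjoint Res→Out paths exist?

Assign every edge capacity 1; by Menger, the answer equals the max flow.
Path Res→Out (+1); total 1.
Path Res→J6→Out (+1); total 2.
Path Res→J7→Out (+1); total 3.
Path Res→P1→Out (+1); total 4.
Path Res→TankA→TankB→Out (+1); total 5.
No residual Res→Out path; max flow = 5.
Certifying cut of size 5: {P1→Out, Res→J6, Res→J7, Res→Out, Res→TankA}.

5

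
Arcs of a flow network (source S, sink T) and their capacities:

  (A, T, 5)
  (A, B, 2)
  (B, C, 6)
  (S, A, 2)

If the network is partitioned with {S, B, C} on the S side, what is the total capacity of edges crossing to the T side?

2

Edges leaving {S, B, C}: S→A (2).
Cut capacity = 2 = 2.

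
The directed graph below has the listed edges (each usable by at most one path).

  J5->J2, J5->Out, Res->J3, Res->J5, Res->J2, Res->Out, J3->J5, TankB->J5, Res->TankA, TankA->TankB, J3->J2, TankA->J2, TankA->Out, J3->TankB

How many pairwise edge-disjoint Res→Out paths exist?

Assign every edge capacity 1; by Menger, the answer equals the max flow.
Path Res→Out (+1); total 1.
Path Res→TankA→Out (+1); total 2.
Path Res→J5→Out (+1); total 3.
No residual Res→Out path; max flow = 3.
Certifying cut of size 3: {J5→Out, Res→Out, Res→TankA}.

3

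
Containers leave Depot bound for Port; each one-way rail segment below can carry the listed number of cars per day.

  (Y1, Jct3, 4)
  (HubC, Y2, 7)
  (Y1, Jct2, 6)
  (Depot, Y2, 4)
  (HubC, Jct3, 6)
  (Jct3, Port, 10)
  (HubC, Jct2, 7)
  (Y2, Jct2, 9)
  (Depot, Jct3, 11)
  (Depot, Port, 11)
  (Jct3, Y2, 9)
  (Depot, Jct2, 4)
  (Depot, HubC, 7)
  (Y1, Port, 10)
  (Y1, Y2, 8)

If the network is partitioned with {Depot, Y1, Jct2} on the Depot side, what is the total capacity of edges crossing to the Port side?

Edges leaving {Depot, Y1, Jct2}: Depot→HubC (7), Depot→Jct3 (11), Depot→Y2 (4), Depot→Port (11), Y1→Jct3 (4), Y1→Y2 (8), Y1→Port (10).
Cut capacity = 7 + 11 + 4 + 11 + 4 + 8 + 10 = 55.

55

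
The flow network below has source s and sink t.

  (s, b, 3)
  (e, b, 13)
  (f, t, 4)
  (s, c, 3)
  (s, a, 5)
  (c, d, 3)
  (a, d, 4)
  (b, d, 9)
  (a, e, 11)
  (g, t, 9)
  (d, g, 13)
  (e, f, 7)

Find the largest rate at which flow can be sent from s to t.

Augment s→a→d→g→t: bottleneck 4, flow now 4.
Augment s→a→e→f→t: bottleneck 1, flow now 5.
Augment s→b→d→g→t: bottleneck 3, flow now 8.
Augment s→c→d→g→t: bottleneck 2, flow now 10.
Augment s→c→d→a→e→f→t: bottleneck 1, flow now 11. (uses reverse residual edge)
No augmenting path remains; maximum flow = 11.
In the residual graph, reachable from s: {s}.
Min-cut edges: s→a (5), s→b (3), s→c (3); capacity 5 + 3 + 3 = 11.
This cut is saturated, so no flow can exceed 11.

11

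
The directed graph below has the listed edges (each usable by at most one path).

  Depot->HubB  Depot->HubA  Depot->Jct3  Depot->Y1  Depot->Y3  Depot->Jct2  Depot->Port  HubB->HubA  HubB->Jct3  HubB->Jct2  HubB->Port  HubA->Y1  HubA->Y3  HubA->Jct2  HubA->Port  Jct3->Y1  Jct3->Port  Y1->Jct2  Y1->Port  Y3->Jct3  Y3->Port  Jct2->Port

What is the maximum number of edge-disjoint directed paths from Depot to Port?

7

Assign every edge capacity 1; by Menger, the answer equals the max flow.
Path Depot→Port (+1); total 1.
Path Depot→HubB→Port (+1); total 2.
Path Depot→HubA→Port (+1); total 3.
Path Depot→Jct3→Port (+1); total 4.
Path Depot→Y1→Port (+1); total 5.
Path Depot→Y3→Port (+1); total 6.
Path Depot→Jct2→Port (+1); total 7.
No residual Depot→Port path; max flow = 7.
Certifying cut of size 7: {Depot→HubA, Depot→HubB, Depot→Jct2, Depot→Jct3, Depot→Port, Depot→Y1, Depot→Y3}.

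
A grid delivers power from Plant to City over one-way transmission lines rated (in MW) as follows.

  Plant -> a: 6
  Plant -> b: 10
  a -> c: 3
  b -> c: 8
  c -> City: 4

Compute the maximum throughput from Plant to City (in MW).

Augment Plant→a→c→City: bottleneck 3, flow now 3.
Augment Plant→b→c→City: bottleneck 1, flow now 4.
No augmenting path remains; maximum flow = 4.
In the residual graph, reachable from Plant: {Plant, a, b, c}.
Min-cut edges: c→City (4); capacity 4 = 4.
This cut is saturated, so no flow can exceed 4.

4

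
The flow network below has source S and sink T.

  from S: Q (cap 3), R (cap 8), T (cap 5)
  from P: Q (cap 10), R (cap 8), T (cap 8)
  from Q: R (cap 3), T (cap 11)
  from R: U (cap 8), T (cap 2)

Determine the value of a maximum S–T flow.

10

Augment S→T: bottleneck 5, flow now 5.
Augment S→Q→T: bottleneck 3, flow now 8.
Augment S→R→T: bottleneck 2, flow now 10.
No augmenting path remains; maximum flow = 10.
In the residual graph, reachable from S: {S, R, U}.
Min-cut edges: S→Q (3), S→T (5), R→T (2); capacity 3 + 5 + 2 = 10.
This cut is saturated, so no flow can exceed 10.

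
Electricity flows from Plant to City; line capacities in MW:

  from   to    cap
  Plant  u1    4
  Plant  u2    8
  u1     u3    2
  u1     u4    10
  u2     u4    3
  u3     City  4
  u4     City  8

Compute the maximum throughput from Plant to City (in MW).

Augment Plant→u1→u3→City: bottleneck 2, flow now 2.
Augment Plant→u1→u4→City: bottleneck 2, flow now 4.
Augment Plant→u2→u4→City: bottleneck 3, flow now 7.
No augmenting path remains; maximum flow = 7.
In the residual graph, reachable from Plant: {Plant, u2}.
Min-cut edges: Plant→u1 (4), u2→u4 (3); capacity 4 + 3 = 7.
This cut is saturated, so no flow can exceed 7.

7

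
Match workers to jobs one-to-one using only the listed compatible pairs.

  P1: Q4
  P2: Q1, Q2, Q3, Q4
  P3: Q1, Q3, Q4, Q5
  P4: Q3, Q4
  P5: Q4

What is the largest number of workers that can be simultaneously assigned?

Unit-capacity flow: source→left, listed edges, right→sink; max matching = max flow.
Augmenting path P1→Q4 (+1); matched 1.
Augmenting path P2→Q1 (+1); matched 2.
Augmenting path P3→Q3 (+1); matched 3.
Augmenting path P4→Q3→P3→Q5 (+1); matched 4.
No augmenting path remains; maximum matching = 4.
König certificate: {P2, P3, P4, Q4} is a vertex cover of size 4 (every listed pair touches it), so no matching can be larger.

4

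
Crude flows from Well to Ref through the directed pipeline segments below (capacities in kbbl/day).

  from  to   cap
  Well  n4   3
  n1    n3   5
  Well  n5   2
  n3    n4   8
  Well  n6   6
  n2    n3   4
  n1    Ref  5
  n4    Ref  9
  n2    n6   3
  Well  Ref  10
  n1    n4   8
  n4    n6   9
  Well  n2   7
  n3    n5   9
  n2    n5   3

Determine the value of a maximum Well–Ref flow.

Augment Well→Ref: bottleneck 10, flow now 10.
Augment Well→n4→Ref: bottleneck 3, flow now 13.
Augment Well→n2→n3→n4→Ref: bottleneck 4, flow now 17.
No augmenting path remains; maximum flow = 17.
In the residual graph, reachable from Well: {Well, n2, n5, n6}.
Min-cut edges: Well→n4 (3), Well→Ref (10), n2→n3 (4); capacity 3 + 10 + 4 = 17.
This cut is saturated, so no flow can exceed 17.

17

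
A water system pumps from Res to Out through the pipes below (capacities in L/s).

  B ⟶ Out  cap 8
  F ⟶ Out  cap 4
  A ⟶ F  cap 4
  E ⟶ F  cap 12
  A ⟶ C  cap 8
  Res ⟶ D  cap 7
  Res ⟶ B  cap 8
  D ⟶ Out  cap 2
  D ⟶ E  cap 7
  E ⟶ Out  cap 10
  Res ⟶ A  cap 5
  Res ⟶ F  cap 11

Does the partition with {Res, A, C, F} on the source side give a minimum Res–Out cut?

Given cut capacity: 8 + 7 + 4 = 19.
Augment Res→B→Out: bottleneck 8, flow now 8.
Augment Res→D→Out: bottleneck 2, flow now 10.
Augment Res→F→Out: bottleneck 4, flow now 14.
Augment Res→D→E→Out: bottleneck 5, flow now 19.
No augmenting path remains; maximum flow = 19.
Cut capacity 19 equals the max flow, so it is a minimum cut.

Yes — it is a minimum cut (capacity 19).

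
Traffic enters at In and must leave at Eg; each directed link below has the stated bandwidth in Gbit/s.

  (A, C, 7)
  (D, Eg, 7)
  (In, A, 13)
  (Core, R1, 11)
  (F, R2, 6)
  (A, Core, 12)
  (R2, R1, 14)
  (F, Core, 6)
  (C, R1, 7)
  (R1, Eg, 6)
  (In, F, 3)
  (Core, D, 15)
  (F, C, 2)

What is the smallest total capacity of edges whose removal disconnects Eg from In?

13

Augment In→F→C→R1→Eg: bottleneck 2, flow now 2.
Augment In→F→Core→R1→Eg: bottleneck 1, flow now 3.
Augment In→A→C→R1→Eg: bottleneck 3, flow now 6.
Augment In→A→Core→D→Eg: bottleneck 7, flow now 13.
No augmenting path remains; maximum flow = 13.
By max-flow min-cut, the minimum cut capacity equals the max flow.
In the residual graph, reachable from In: {In, F, A, C, Core, R2, R1, D}.
Min-cut edges: R1→Eg (6), D→Eg (7); capacity 6 + 7 = 13.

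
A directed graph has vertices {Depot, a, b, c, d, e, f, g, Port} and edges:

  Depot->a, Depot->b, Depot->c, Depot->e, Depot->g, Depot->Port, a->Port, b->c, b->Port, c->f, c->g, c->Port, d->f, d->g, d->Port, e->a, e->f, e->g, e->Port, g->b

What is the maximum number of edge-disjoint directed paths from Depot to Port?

Assign every edge capacity 1; by Menger, the answer equals the max flow.
Path Depot→Port (+1); total 1.
Path Depot→a→Port (+1); total 2.
Path Depot→b→Port (+1); total 3.
Path Depot→c→Port (+1); total 4.
Path Depot→e→Port (+1); total 5.
No residual Depot→Port path; max flow = 5.
Certifying cut of size 5: {Depot→Port, Depot→a, Depot→e, b→Port, c→Port}.

5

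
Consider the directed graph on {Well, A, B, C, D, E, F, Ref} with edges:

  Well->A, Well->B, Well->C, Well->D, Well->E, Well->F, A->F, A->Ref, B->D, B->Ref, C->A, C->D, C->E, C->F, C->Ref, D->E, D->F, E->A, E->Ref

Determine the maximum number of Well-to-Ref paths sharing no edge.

Assign every edge capacity 1; by Menger, the answer equals the max flow.
Path Well→A→Ref (+1); total 1.
Path Well→B→Ref (+1); total 2.
Path Well→C→Ref (+1); total 3.
Path Well→E→Ref (+1); total 4.
No residual Well→Ref path; max flow = 4.
Certifying cut of size 4: {A→Ref, E→Ref, Well→B, Well→C}.

4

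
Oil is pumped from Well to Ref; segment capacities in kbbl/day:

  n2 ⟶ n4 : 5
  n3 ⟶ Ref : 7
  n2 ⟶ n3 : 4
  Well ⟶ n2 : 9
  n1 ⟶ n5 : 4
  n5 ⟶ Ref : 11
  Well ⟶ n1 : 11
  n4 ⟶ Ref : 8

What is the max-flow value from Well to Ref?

13

Augment Well→n1→n5→Ref: bottleneck 4, flow now 4.
Augment Well→n2→n3→Ref: bottleneck 4, flow now 8.
Augment Well→n2→n4→Ref: bottleneck 5, flow now 13.
No augmenting path remains; maximum flow = 13.
In the residual graph, reachable from Well: {Well, n1}.
Min-cut edges: Well→n2 (9), n1→n5 (4); capacity 9 + 4 = 13.
This cut is saturated, so no flow can exceed 13.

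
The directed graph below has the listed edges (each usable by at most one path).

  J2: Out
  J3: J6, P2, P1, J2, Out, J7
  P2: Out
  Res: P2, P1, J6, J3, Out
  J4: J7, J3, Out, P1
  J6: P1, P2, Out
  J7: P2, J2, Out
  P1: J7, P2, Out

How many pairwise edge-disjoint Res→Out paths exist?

5

Assign every edge capacity 1; by Menger, the answer equals the max flow.
Path Res→Out (+1); total 1.
Path Res→J3→Out (+1); total 2.
Path Res→P1→Out (+1); total 3.
Path Res→J6→Out (+1); total 4.
Path Res→P2→Out (+1); total 5.
No residual Res→Out path; max flow = 5.
Certifying cut of size 5: {Res→J3, Res→J6, Res→Out, Res→P1, Res→P2}.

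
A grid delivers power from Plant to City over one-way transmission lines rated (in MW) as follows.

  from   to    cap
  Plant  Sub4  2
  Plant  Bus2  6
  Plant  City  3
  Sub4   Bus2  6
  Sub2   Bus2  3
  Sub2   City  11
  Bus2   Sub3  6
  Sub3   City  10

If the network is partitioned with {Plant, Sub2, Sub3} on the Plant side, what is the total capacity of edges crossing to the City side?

Edges leaving {Plant, Sub2, Sub3}: Plant→Sub4 (2), Plant→Bus2 (6), Plant→City (3), Sub2→Bus2 (3), Sub2→City (11), Sub3→City (10).
Cut capacity = 2 + 6 + 3 + 3 + 11 + 10 = 35.

35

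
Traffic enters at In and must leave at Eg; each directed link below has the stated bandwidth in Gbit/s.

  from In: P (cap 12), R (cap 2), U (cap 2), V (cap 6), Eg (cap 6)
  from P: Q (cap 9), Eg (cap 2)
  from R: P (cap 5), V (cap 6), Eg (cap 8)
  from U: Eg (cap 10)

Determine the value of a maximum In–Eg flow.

Augment In→Eg: bottleneck 6, flow now 6.
Augment In→P→Eg: bottleneck 2, flow now 8.
Augment In→R→Eg: bottleneck 2, flow now 10.
Augment In→U→Eg: bottleneck 2, flow now 12.
No augmenting path remains; maximum flow = 12.
In the residual graph, reachable from In: {In, P, Q, V}.
Min-cut edges: In→R (2), In→U (2), In→Eg (6), P→Eg (2); capacity 2 + 2 + 6 + 2 = 12.
This cut is saturated, so no flow can exceed 12.

12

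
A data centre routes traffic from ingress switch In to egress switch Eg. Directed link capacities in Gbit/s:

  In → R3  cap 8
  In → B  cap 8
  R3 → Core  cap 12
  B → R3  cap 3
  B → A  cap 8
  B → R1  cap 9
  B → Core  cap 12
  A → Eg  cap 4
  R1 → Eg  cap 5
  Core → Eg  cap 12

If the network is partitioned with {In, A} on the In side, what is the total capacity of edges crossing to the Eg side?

Edges leaving {In, A}: In→R3 (8), In→B (8), A→Eg (4).
Cut capacity = 8 + 8 + 4 = 20.

20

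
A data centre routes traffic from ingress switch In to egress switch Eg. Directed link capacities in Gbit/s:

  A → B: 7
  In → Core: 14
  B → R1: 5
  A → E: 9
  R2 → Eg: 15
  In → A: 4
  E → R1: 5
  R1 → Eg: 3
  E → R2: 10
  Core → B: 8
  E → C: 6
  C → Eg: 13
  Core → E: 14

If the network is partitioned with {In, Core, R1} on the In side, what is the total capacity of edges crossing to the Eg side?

Edges leaving {In, Core, R1}: In→A (4), Core→B (8), Core→E (14), R1→Eg (3).
Cut capacity = 4 + 8 + 14 + 3 = 29.

29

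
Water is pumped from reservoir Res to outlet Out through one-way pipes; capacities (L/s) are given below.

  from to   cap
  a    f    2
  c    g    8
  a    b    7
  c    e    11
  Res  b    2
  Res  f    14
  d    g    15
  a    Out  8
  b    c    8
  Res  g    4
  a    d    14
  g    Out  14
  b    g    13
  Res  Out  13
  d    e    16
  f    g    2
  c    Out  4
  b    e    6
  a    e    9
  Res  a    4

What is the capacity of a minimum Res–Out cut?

25

Augment Res→Out: bottleneck 13, flow now 13.
Augment Res→a→Out: bottleneck 4, flow now 17.
Augment Res→g→Out: bottleneck 4, flow now 21.
Augment Res→b→c→Out: bottleneck 2, flow now 23.
Augment Res→f→g→Out: bottleneck 2, flow now 25.
No augmenting path remains; maximum flow = 25.
By max-flow min-cut, the minimum cut capacity equals the max flow.
In the residual graph, reachable from Res: {Res, f}.
Min-cut edges: Res→a (4), Res→b (2), Res→g (4), Res→Out (13), f→g (2); capacity 4 + 2 + 4 + 13 + 2 = 25.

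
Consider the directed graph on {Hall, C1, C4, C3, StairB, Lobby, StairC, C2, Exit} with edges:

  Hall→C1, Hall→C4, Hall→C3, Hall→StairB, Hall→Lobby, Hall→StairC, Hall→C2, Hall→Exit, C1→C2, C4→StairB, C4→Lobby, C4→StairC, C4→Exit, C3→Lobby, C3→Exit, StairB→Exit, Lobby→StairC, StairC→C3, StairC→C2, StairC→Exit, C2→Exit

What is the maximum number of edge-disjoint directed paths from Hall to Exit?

Assign every edge capacity 1; by Menger, the answer equals the max flow.
Path Hall→Exit (+1); total 1.
Path Hall→C4→Exit (+1); total 2.
Path Hall→C3→Exit (+1); total 3.
Path Hall→StairB→Exit (+1); total 4.
Path Hall→StairC→Exit (+1); total 5.
Path Hall→C2→Exit (+1); total 6.
No residual Hall→Exit path; max flow = 6.
Certifying cut of size 6: {C2→Exit, C3→Exit, Hall→C4, Hall→Exit, Hall→StairB, StairC→Exit}.

6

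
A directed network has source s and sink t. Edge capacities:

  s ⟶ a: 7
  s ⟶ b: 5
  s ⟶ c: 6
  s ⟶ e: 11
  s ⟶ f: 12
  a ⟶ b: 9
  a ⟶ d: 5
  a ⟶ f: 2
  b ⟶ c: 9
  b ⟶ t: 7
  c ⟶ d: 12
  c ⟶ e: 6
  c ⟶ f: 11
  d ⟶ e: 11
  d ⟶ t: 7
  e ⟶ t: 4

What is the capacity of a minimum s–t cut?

Augment s→b→t: bottleneck 5, flow now 5.
Augment s→e→t: bottleneck 4, flow now 9.
Augment s→a→b→t: bottleneck 2, flow now 11.
Augment s→a→d→t: bottleneck 5, flow now 16.
Augment s→c→d→t: bottleneck 2, flow now 18.
No augmenting path remains; maximum flow = 18.
By max-flow min-cut, the minimum cut capacity equals the max flow.
In the residual graph, reachable from s: {s, a, b, c, d, e, f}.
Min-cut edges: b→t (7), d→t (7), e→t (4); capacity 7 + 7 + 4 = 18.

18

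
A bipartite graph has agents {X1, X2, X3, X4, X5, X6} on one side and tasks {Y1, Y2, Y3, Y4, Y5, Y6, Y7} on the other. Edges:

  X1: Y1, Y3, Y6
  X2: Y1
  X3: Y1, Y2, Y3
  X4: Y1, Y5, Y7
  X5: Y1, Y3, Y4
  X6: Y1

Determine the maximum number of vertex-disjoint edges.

5

Unit-capacity flow: source→left, listed edges, right→sink; max matching = max flow.
Augmenting path X1→Y1 (+1); matched 1.
Augmenting path X3→Y2 (+1); matched 2.
Augmenting path X4→Y5 (+1); matched 3.
Augmenting path X5→Y3 (+1); matched 4.
Augmenting path X2→Y1→X1→Y6 (+1); matched 5.
No augmenting path remains; maximum matching = 5.
König certificate: {X1, X3, X4, X5, Y1} is a vertex cover of size 5 (every listed pair touches it), so no matching can be larger.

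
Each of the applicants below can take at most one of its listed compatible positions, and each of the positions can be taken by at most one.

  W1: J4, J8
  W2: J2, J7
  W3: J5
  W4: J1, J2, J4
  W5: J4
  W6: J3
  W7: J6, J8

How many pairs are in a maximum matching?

7

Unit-capacity flow: source→left, listed edges, right→sink; max matching = max flow.
Augmenting path W1→J4 (+1); matched 1.
Augmenting path W2→J2 (+1); matched 2.
Augmenting path W3→J5 (+1); matched 3.
Augmenting path W4→J1 (+1); matched 4.
Augmenting path W6→J3 (+1); matched 5.
Augmenting path W7→J6 (+1); matched 6.
Augmenting path W5→J4→W1→J8 (+1); matched 7.
No augmenting path remains; maximum matching = 7.
König certificate: {W1, W2, W3, W4, W5, W6, W7} is a vertex cover of size 7 (every listed pair touches it), so no matching can be larger.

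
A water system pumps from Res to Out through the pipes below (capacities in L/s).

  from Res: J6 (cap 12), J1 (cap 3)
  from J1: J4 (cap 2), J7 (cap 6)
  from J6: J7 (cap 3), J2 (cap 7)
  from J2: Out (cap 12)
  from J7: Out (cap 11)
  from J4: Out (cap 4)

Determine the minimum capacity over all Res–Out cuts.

Augment Res→J1→J7→Out: bottleneck 3, flow now 3.
Augment Res→J6→J2→Out: bottleneck 7, flow now 10.
Augment Res→J6→J7→Out: bottleneck 3, flow now 13.
No augmenting path remains; maximum flow = 13.
By max-flow min-cut, the minimum cut capacity equals the max flow.
In the residual graph, reachable from Res: {Res, J6}.
Min-cut edges: Res→J1 (3), J6→J2 (7), J6→J7 (3); capacity 3 + 7 + 3 = 13.

13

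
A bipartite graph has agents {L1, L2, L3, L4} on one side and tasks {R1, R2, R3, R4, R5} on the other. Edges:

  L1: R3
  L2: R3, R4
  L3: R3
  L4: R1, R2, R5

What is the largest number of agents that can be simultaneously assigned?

3

Unit-capacity flow: source→left, listed edges, right→sink; max matching = max flow.
Augmenting path L1→R3 (+1); matched 1.
Augmenting path L2→R4 (+1); matched 2.
Augmenting path L4→R1 (+1); matched 3.
No augmenting path remains; maximum matching = 3.
König certificate: {L2, L4, R3} is a vertex cover of size 3 (every listed pair touches it), so no matching can be larger.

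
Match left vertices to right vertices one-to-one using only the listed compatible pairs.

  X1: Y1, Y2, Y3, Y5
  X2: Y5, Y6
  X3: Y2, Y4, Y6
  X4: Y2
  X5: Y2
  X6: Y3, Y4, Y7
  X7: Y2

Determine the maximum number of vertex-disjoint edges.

Unit-capacity flow: source→left, listed edges, right→sink; max matching = max flow.
Augmenting path X1→Y1 (+1); matched 1.
Augmenting path X2→Y5 (+1); matched 2.
Augmenting path X3→Y2 (+1); matched 3.
Augmenting path X6→Y3 (+1); matched 4.
Augmenting path X4→Y2→X3→Y4 (+1); matched 5.
No augmenting path remains; maximum matching = 5.
König certificate: {X1, X2, X3, X6, Y2} is a vertex cover of size 5 (every listed pair touches it), so no matching can be larger.

5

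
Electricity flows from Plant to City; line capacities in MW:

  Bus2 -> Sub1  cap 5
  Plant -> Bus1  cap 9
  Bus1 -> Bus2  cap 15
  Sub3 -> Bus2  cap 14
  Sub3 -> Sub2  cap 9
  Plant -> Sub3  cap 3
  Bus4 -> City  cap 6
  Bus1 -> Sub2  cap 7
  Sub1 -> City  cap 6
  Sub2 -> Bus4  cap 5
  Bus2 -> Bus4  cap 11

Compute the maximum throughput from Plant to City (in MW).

Augment Plant→Bus1→Sub2→Bus4→City: bottleneck 5, flow now 5.
Augment Plant→Bus1→Bus2→Bus4→City: bottleneck 1, flow now 6.
Augment Plant→Bus1→Bus2→Sub1→City: bottleneck 3, flow now 9.
Augment Plant→Sub3→Bus2→Sub1→City: bottleneck 2, flow now 11.
No augmenting path remains; maximum flow = 11.
In the residual graph, reachable from Plant: {Plant, Bus1, Sub3, Sub2, Bus2, Bus4}.
Min-cut edges: Bus2→Sub1 (5), Bus4→City (6); capacity 5 + 6 = 11.
This cut is saturated, so no flow can exceed 11.

11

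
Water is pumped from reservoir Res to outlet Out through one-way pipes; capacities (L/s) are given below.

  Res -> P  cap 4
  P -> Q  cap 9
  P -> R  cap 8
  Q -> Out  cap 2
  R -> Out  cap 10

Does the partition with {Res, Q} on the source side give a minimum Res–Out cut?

Given cut capacity: 4 + 2 = 6.
Augment Res→P→Q→Out: bottleneck 2, flow now 2.
Augment Res→P→R→Out: bottleneck 2, flow now 4.
No augmenting path remains; maximum flow = 4.
In the residual graph, reachable from Res: {Res}.
Min-cut edges: Res→P (4); capacity 4 = 4.
Cut capacity 6 exceeds the max flow 4, so it is not minimum.

No — its capacity is 6, but the minimum cut has capacity 4.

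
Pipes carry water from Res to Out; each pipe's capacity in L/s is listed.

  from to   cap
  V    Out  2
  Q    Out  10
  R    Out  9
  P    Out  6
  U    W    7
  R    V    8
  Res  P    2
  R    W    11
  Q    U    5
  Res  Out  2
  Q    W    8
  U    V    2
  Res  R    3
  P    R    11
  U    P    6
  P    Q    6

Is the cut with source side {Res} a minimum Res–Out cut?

Yes — it is a minimum cut (capacity 7).

Given cut capacity: 2 + 3 + 2 = 7.
Augment Res→Out: bottleneck 2, flow now 2.
Augment Res→P→Out: bottleneck 2, flow now 4.
Augment Res→R→Out: bottleneck 3, flow now 7.
No augmenting path remains; maximum flow = 7.
Cut capacity 7 equals the max flow, so it is a minimum cut.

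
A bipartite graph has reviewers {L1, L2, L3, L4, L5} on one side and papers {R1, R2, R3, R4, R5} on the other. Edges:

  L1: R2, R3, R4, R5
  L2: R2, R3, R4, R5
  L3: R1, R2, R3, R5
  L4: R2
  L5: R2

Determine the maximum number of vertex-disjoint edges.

Unit-capacity flow: source→left, listed edges, right→sink; max matching = max flow.
Augmenting path L1→R2 (+1); matched 1.
Augmenting path L2→R3 (+1); matched 2.
Augmenting path L3→R1 (+1); matched 3.
Augmenting path L4→R2→L1→R4 (+1); matched 4.
No augmenting path remains; maximum matching = 4.
König certificate: {L1, L2, L3, R2} is a vertex cover of size 4 (every listed pair touches it), so no matching can be larger.

4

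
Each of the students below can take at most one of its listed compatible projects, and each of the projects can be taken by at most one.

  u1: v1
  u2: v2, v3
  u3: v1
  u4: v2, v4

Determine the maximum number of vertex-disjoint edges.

3

Unit-capacity flow: source→left, listed edges, right→sink; max matching = max flow.
Augmenting path u1→v1 (+1); matched 1.
Augmenting path u2→v2 (+1); matched 2.
Augmenting path u4→v4 (+1); matched 3.
No augmenting path remains; maximum matching = 3.
König certificate: {u2, u4, v1} is a vertex cover of size 3 (every listed pair touches it), so no matching can be larger.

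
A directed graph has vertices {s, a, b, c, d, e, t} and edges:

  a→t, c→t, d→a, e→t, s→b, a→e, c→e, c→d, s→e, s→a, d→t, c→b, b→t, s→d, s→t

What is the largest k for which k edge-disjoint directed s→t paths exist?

5

Assign every edge capacity 1; by Menger, the answer equals the max flow.
Path s→t (+1); total 1.
Path s→a→t (+1); total 2.
Path s→b→t (+1); total 3.
Path s→d→t (+1); total 4.
Path s→e→t (+1); total 5.
No residual s→t path; max flow = 5.
Certifying cut of size 5: {s→a, s→b, s→d, s→e, s→t}.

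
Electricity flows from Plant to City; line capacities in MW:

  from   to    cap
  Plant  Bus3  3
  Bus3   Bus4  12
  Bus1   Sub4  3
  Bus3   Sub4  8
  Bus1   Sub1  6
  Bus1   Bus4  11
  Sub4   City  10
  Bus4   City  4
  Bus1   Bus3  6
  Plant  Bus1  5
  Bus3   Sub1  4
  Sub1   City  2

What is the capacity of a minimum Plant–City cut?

Augment Plant→Bus3→Sub1→City: bottleneck 2, flow now 2.
Augment Plant→Bus3→Sub4→City: bottleneck 1, flow now 3.
Augment Plant→Bus1→Sub4→City: bottleneck 3, flow now 6.
Augment Plant→Bus1→Bus4→City: bottleneck 2, flow now 8.
No augmenting path remains; maximum flow = 8.
By max-flow min-cut, the minimum cut capacity equals the max flow.
In the residual graph, reachable from Plant: {Plant}.
Min-cut edges: Plant→Bus3 (3), Plant→Bus1 (5); capacity 3 + 5 = 8.

8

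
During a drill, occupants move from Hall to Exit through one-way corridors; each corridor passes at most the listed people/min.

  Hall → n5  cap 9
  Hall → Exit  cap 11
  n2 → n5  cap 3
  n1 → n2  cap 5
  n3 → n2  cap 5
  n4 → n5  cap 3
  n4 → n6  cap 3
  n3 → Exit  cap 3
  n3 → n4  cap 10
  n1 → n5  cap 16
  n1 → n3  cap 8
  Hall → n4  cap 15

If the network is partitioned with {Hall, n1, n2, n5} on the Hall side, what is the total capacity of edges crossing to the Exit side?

34

Edges leaving {Hall, n1, n2, n5}: Hall→n4 (15), Hall→Exit (11), n1→n3 (8).
Cut capacity = 15 + 11 + 8 = 34.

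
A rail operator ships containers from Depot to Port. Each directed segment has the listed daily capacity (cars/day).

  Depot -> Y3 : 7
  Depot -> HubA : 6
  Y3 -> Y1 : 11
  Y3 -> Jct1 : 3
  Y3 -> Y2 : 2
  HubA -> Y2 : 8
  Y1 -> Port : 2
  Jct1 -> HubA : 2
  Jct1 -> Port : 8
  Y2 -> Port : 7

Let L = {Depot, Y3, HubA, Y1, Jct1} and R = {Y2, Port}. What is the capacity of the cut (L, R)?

20

Edges leaving {Depot, Y3, HubA, Y1, Jct1}: Y3→Y2 (2), HubA→Y2 (8), Y1→Port (2), Jct1→Port (8).
Cut capacity = 2 + 8 + 2 + 8 = 20.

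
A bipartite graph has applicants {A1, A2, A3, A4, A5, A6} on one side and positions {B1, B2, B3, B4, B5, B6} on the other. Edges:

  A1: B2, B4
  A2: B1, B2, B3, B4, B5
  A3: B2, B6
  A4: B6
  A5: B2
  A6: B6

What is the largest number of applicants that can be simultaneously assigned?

Unit-capacity flow: source→left, listed edges, right→sink; max matching = max flow.
Augmenting path A1→B2 (+1); matched 1.
Augmenting path A2→B1 (+1); matched 2.
Augmenting path A3→B6 (+1); matched 3.
Augmenting path A5→B2→A1→B4 (+1); matched 4.
No augmenting path remains; maximum matching = 4.
König certificate: {A1, A2, B2, B6} is a vertex cover of size 4 (every listed pair touches it), so no matching can be larger.

4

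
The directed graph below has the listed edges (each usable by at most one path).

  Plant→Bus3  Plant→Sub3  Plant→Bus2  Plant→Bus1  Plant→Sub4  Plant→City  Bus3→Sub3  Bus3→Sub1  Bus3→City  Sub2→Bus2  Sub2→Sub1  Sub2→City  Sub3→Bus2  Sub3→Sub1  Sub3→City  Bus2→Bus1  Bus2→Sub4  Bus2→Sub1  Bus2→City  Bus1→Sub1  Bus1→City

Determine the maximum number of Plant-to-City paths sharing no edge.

5

Assign every edge capacity 1; by Menger, the answer equals the max flow.
Path Plant→City (+1); total 1.
Path Plant→Bus3→City (+1); total 2.
Path Plant→Sub3→City (+1); total 3.
Path Plant→Bus2→City (+1); total 4.
Path Plant→Bus1→City (+1); total 5.
No residual Plant→City path; max flow = 5.
Certifying cut of size 5: {Plant→Bus1, Plant→Bus2, Plant→Bus3, Plant→City, Plant→Sub3}.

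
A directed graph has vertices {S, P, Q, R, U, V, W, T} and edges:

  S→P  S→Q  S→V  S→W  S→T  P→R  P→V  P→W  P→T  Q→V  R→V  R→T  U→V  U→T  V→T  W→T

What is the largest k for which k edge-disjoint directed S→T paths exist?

Assign every edge capacity 1; by Menger, the answer equals the max flow.
Path S→T (+1); total 1.
Path S→P→T (+1); total 2.
Path S→V→T (+1); total 3.
Path S→W→T (+1); total 4.
No residual S→T path; max flow = 4.
Certifying cut of size 4: {S→P, S→T, S→W, V→T}.

4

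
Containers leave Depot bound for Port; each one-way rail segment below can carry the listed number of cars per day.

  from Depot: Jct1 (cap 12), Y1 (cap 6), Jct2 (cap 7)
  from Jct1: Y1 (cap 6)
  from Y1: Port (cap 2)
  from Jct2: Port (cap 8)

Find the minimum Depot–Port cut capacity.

9

Augment Depot→Y1→Port: bottleneck 2, flow now 2.
Augment Depot→Jct2→Port: bottleneck 7, flow now 9.
No augmenting path remains; maximum flow = 9.
By max-flow min-cut, the minimum cut capacity equals the max flow.
In the residual graph, reachable from Depot: {Depot, Jct1, Y1}.
Min-cut edges: Depot→Jct2 (7), Y1→Port (2); capacity 7 + 2 = 9.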